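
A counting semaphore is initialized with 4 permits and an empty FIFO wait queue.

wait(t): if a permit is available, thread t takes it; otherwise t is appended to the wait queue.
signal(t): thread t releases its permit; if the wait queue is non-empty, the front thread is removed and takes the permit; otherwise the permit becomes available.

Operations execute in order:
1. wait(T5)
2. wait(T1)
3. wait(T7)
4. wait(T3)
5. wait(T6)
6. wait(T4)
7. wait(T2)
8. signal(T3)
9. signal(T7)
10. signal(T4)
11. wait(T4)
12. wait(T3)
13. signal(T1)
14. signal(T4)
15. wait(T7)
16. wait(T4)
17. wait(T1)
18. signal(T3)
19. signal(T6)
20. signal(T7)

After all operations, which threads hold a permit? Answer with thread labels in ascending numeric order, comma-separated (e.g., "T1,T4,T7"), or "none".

Answer: T1,T2,T4,T5

Derivation:
Step 1: wait(T5) -> count=3 queue=[] holders={T5}
Step 2: wait(T1) -> count=2 queue=[] holders={T1,T5}
Step 3: wait(T7) -> count=1 queue=[] holders={T1,T5,T7}
Step 4: wait(T3) -> count=0 queue=[] holders={T1,T3,T5,T7}
Step 5: wait(T6) -> count=0 queue=[T6] holders={T1,T3,T5,T7}
Step 6: wait(T4) -> count=0 queue=[T6,T4] holders={T1,T3,T5,T7}
Step 7: wait(T2) -> count=0 queue=[T6,T4,T2] holders={T1,T3,T5,T7}
Step 8: signal(T3) -> count=0 queue=[T4,T2] holders={T1,T5,T6,T7}
Step 9: signal(T7) -> count=0 queue=[T2] holders={T1,T4,T5,T6}
Step 10: signal(T4) -> count=0 queue=[] holders={T1,T2,T5,T6}
Step 11: wait(T4) -> count=0 queue=[T4] holders={T1,T2,T5,T6}
Step 12: wait(T3) -> count=0 queue=[T4,T3] holders={T1,T2,T5,T6}
Step 13: signal(T1) -> count=0 queue=[T3] holders={T2,T4,T5,T6}
Step 14: signal(T4) -> count=0 queue=[] holders={T2,T3,T5,T6}
Step 15: wait(T7) -> count=0 queue=[T7] holders={T2,T3,T5,T6}
Step 16: wait(T4) -> count=0 queue=[T7,T4] holders={T2,T3,T5,T6}
Step 17: wait(T1) -> count=0 queue=[T7,T4,T1] holders={T2,T3,T5,T6}
Step 18: signal(T3) -> count=0 queue=[T4,T1] holders={T2,T5,T6,T7}
Step 19: signal(T6) -> count=0 queue=[T1] holders={T2,T4,T5,T7}
Step 20: signal(T7) -> count=0 queue=[] holders={T1,T2,T4,T5}
Final holders: T1,T2,T4,T5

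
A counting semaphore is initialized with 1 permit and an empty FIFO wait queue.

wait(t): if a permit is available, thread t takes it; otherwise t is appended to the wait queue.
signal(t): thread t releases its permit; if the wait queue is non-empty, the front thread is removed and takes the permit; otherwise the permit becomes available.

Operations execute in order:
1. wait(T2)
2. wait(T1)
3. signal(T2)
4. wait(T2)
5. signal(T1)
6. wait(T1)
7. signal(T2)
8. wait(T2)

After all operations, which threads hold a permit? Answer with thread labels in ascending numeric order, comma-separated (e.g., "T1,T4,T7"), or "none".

Step 1: wait(T2) -> count=0 queue=[] holders={T2}
Step 2: wait(T1) -> count=0 queue=[T1] holders={T2}
Step 3: signal(T2) -> count=0 queue=[] holders={T1}
Step 4: wait(T2) -> count=0 queue=[T2] holders={T1}
Step 5: signal(T1) -> count=0 queue=[] holders={T2}
Step 6: wait(T1) -> count=0 queue=[T1] holders={T2}
Step 7: signal(T2) -> count=0 queue=[] holders={T1}
Step 8: wait(T2) -> count=0 queue=[T2] holders={T1}
Final holders: T1

Answer: T1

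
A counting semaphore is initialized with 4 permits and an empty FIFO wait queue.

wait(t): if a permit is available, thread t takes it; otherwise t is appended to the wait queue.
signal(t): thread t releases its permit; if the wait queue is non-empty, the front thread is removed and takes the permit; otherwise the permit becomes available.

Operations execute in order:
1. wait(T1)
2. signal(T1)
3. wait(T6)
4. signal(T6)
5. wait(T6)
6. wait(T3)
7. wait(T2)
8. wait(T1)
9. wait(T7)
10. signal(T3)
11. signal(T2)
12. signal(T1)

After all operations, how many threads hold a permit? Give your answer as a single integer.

Step 1: wait(T1) -> count=3 queue=[] holders={T1}
Step 2: signal(T1) -> count=4 queue=[] holders={none}
Step 3: wait(T6) -> count=3 queue=[] holders={T6}
Step 4: signal(T6) -> count=4 queue=[] holders={none}
Step 5: wait(T6) -> count=3 queue=[] holders={T6}
Step 6: wait(T3) -> count=2 queue=[] holders={T3,T6}
Step 7: wait(T2) -> count=1 queue=[] holders={T2,T3,T6}
Step 8: wait(T1) -> count=0 queue=[] holders={T1,T2,T3,T6}
Step 9: wait(T7) -> count=0 queue=[T7] holders={T1,T2,T3,T6}
Step 10: signal(T3) -> count=0 queue=[] holders={T1,T2,T6,T7}
Step 11: signal(T2) -> count=1 queue=[] holders={T1,T6,T7}
Step 12: signal(T1) -> count=2 queue=[] holders={T6,T7}
Final holders: {T6,T7} -> 2 thread(s)

Answer: 2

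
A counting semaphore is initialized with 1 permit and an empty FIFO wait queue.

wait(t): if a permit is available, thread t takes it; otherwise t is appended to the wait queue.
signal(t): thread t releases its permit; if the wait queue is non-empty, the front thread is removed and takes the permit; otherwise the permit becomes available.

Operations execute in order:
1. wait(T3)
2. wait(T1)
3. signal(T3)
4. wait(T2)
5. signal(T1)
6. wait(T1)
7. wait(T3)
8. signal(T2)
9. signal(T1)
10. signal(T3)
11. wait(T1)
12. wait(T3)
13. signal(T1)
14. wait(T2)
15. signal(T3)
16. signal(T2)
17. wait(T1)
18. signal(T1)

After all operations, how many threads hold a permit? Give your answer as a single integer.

Step 1: wait(T3) -> count=0 queue=[] holders={T3}
Step 2: wait(T1) -> count=0 queue=[T1] holders={T3}
Step 3: signal(T3) -> count=0 queue=[] holders={T1}
Step 4: wait(T2) -> count=0 queue=[T2] holders={T1}
Step 5: signal(T1) -> count=0 queue=[] holders={T2}
Step 6: wait(T1) -> count=0 queue=[T1] holders={T2}
Step 7: wait(T3) -> count=0 queue=[T1,T3] holders={T2}
Step 8: signal(T2) -> count=0 queue=[T3] holders={T1}
Step 9: signal(T1) -> count=0 queue=[] holders={T3}
Step 10: signal(T3) -> count=1 queue=[] holders={none}
Step 11: wait(T1) -> count=0 queue=[] holders={T1}
Step 12: wait(T3) -> count=0 queue=[T3] holders={T1}
Step 13: signal(T1) -> count=0 queue=[] holders={T3}
Step 14: wait(T2) -> count=0 queue=[T2] holders={T3}
Step 15: signal(T3) -> count=0 queue=[] holders={T2}
Step 16: signal(T2) -> count=1 queue=[] holders={none}
Step 17: wait(T1) -> count=0 queue=[] holders={T1}
Step 18: signal(T1) -> count=1 queue=[] holders={none}
Final holders: {none} -> 0 thread(s)

Answer: 0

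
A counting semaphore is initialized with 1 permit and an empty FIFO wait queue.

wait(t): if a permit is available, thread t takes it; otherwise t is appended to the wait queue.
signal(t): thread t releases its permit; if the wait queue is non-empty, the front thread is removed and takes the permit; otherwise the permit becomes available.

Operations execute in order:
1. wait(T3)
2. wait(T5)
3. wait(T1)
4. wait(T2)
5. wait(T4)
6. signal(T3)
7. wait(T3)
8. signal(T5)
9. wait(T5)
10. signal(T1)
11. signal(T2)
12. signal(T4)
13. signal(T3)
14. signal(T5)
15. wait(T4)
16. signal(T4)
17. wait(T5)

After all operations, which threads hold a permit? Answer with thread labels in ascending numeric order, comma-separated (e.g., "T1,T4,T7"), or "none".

Step 1: wait(T3) -> count=0 queue=[] holders={T3}
Step 2: wait(T5) -> count=0 queue=[T5] holders={T3}
Step 3: wait(T1) -> count=0 queue=[T5,T1] holders={T3}
Step 4: wait(T2) -> count=0 queue=[T5,T1,T2] holders={T3}
Step 5: wait(T4) -> count=0 queue=[T5,T1,T2,T4] holders={T3}
Step 6: signal(T3) -> count=0 queue=[T1,T2,T4] holders={T5}
Step 7: wait(T3) -> count=0 queue=[T1,T2,T4,T3] holders={T5}
Step 8: signal(T5) -> count=0 queue=[T2,T4,T3] holders={T1}
Step 9: wait(T5) -> count=0 queue=[T2,T4,T3,T5] holders={T1}
Step 10: signal(T1) -> count=0 queue=[T4,T3,T5] holders={T2}
Step 11: signal(T2) -> count=0 queue=[T3,T5] holders={T4}
Step 12: signal(T4) -> count=0 queue=[T5] holders={T3}
Step 13: signal(T3) -> count=0 queue=[] holders={T5}
Step 14: signal(T5) -> count=1 queue=[] holders={none}
Step 15: wait(T4) -> count=0 queue=[] holders={T4}
Step 16: signal(T4) -> count=1 queue=[] holders={none}
Step 17: wait(T5) -> count=0 queue=[] holders={T5}
Final holders: T5

Answer: T5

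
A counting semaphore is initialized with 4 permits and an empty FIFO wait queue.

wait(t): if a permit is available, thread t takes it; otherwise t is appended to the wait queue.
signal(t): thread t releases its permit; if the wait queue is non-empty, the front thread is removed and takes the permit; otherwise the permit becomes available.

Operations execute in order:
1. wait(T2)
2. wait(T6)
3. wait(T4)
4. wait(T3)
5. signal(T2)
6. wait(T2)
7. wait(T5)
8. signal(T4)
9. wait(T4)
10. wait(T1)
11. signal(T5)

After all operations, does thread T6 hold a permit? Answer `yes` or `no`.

Step 1: wait(T2) -> count=3 queue=[] holders={T2}
Step 2: wait(T6) -> count=2 queue=[] holders={T2,T6}
Step 3: wait(T4) -> count=1 queue=[] holders={T2,T4,T6}
Step 4: wait(T3) -> count=0 queue=[] holders={T2,T3,T4,T6}
Step 5: signal(T2) -> count=1 queue=[] holders={T3,T4,T6}
Step 6: wait(T2) -> count=0 queue=[] holders={T2,T3,T4,T6}
Step 7: wait(T5) -> count=0 queue=[T5] holders={T2,T3,T4,T6}
Step 8: signal(T4) -> count=0 queue=[] holders={T2,T3,T5,T6}
Step 9: wait(T4) -> count=0 queue=[T4] holders={T2,T3,T5,T6}
Step 10: wait(T1) -> count=0 queue=[T4,T1] holders={T2,T3,T5,T6}
Step 11: signal(T5) -> count=0 queue=[T1] holders={T2,T3,T4,T6}
Final holders: {T2,T3,T4,T6} -> T6 in holders

Answer: yes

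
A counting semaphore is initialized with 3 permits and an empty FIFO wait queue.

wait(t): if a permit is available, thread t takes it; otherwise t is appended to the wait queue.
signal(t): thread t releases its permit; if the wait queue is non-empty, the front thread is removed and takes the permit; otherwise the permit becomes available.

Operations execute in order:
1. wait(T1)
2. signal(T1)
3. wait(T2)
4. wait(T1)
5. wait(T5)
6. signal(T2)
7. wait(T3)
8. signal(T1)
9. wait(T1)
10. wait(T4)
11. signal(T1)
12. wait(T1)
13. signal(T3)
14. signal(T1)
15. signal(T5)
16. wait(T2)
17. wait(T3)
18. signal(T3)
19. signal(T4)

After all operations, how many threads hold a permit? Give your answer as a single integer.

Answer: 1

Derivation:
Step 1: wait(T1) -> count=2 queue=[] holders={T1}
Step 2: signal(T1) -> count=3 queue=[] holders={none}
Step 3: wait(T2) -> count=2 queue=[] holders={T2}
Step 4: wait(T1) -> count=1 queue=[] holders={T1,T2}
Step 5: wait(T5) -> count=0 queue=[] holders={T1,T2,T5}
Step 6: signal(T2) -> count=1 queue=[] holders={T1,T5}
Step 7: wait(T3) -> count=0 queue=[] holders={T1,T3,T5}
Step 8: signal(T1) -> count=1 queue=[] holders={T3,T5}
Step 9: wait(T1) -> count=0 queue=[] holders={T1,T3,T5}
Step 10: wait(T4) -> count=0 queue=[T4] holders={T1,T3,T5}
Step 11: signal(T1) -> count=0 queue=[] holders={T3,T4,T5}
Step 12: wait(T1) -> count=0 queue=[T1] holders={T3,T4,T5}
Step 13: signal(T3) -> count=0 queue=[] holders={T1,T4,T5}
Step 14: signal(T1) -> count=1 queue=[] holders={T4,T5}
Step 15: signal(T5) -> count=2 queue=[] holders={T4}
Step 16: wait(T2) -> count=1 queue=[] holders={T2,T4}
Step 17: wait(T3) -> count=0 queue=[] holders={T2,T3,T4}
Step 18: signal(T3) -> count=1 queue=[] holders={T2,T4}
Step 19: signal(T4) -> count=2 queue=[] holders={T2}
Final holders: {T2} -> 1 thread(s)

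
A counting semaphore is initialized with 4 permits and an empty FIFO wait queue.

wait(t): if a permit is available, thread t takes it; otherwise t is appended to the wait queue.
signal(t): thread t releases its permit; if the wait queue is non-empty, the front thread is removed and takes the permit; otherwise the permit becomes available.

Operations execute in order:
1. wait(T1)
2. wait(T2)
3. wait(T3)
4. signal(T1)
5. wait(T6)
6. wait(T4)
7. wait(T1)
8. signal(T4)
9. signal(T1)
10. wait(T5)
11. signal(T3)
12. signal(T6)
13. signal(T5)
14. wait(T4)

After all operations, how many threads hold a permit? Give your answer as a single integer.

Step 1: wait(T1) -> count=3 queue=[] holders={T1}
Step 2: wait(T2) -> count=2 queue=[] holders={T1,T2}
Step 3: wait(T3) -> count=1 queue=[] holders={T1,T2,T3}
Step 4: signal(T1) -> count=2 queue=[] holders={T2,T3}
Step 5: wait(T6) -> count=1 queue=[] holders={T2,T3,T6}
Step 6: wait(T4) -> count=0 queue=[] holders={T2,T3,T4,T6}
Step 7: wait(T1) -> count=0 queue=[T1] holders={T2,T3,T4,T6}
Step 8: signal(T4) -> count=0 queue=[] holders={T1,T2,T3,T6}
Step 9: signal(T1) -> count=1 queue=[] holders={T2,T3,T6}
Step 10: wait(T5) -> count=0 queue=[] holders={T2,T3,T5,T6}
Step 11: signal(T3) -> count=1 queue=[] holders={T2,T5,T6}
Step 12: signal(T6) -> count=2 queue=[] holders={T2,T5}
Step 13: signal(T5) -> count=3 queue=[] holders={T2}
Step 14: wait(T4) -> count=2 queue=[] holders={T2,T4}
Final holders: {T2,T4} -> 2 thread(s)

Answer: 2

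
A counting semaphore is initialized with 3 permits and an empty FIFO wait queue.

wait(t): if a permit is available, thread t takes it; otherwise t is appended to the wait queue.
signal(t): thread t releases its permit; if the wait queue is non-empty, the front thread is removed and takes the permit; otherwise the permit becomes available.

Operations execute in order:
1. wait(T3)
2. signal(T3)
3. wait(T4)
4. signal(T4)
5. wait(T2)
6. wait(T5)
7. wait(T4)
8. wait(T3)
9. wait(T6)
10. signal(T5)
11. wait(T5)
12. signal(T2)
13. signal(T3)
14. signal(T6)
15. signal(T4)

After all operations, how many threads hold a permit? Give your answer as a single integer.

Answer: 1

Derivation:
Step 1: wait(T3) -> count=2 queue=[] holders={T3}
Step 2: signal(T3) -> count=3 queue=[] holders={none}
Step 3: wait(T4) -> count=2 queue=[] holders={T4}
Step 4: signal(T4) -> count=3 queue=[] holders={none}
Step 5: wait(T2) -> count=2 queue=[] holders={T2}
Step 6: wait(T5) -> count=1 queue=[] holders={T2,T5}
Step 7: wait(T4) -> count=0 queue=[] holders={T2,T4,T5}
Step 8: wait(T3) -> count=0 queue=[T3] holders={T2,T4,T5}
Step 9: wait(T6) -> count=0 queue=[T3,T6] holders={T2,T4,T5}
Step 10: signal(T5) -> count=0 queue=[T6] holders={T2,T3,T4}
Step 11: wait(T5) -> count=0 queue=[T6,T5] holders={T2,T3,T4}
Step 12: signal(T2) -> count=0 queue=[T5] holders={T3,T4,T6}
Step 13: signal(T3) -> count=0 queue=[] holders={T4,T5,T6}
Step 14: signal(T6) -> count=1 queue=[] holders={T4,T5}
Step 15: signal(T4) -> count=2 queue=[] holders={T5}
Final holders: {T5} -> 1 thread(s)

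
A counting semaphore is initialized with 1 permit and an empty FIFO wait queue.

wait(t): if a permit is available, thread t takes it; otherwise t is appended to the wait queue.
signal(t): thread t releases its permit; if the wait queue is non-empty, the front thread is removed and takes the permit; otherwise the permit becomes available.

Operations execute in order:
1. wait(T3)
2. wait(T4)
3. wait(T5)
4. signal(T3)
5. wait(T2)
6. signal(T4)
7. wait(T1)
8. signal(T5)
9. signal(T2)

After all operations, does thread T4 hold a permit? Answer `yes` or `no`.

Step 1: wait(T3) -> count=0 queue=[] holders={T3}
Step 2: wait(T4) -> count=0 queue=[T4] holders={T3}
Step 3: wait(T5) -> count=0 queue=[T4,T5] holders={T3}
Step 4: signal(T3) -> count=0 queue=[T5] holders={T4}
Step 5: wait(T2) -> count=0 queue=[T5,T2] holders={T4}
Step 6: signal(T4) -> count=0 queue=[T2] holders={T5}
Step 7: wait(T1) -> count=0 queue=[T2,T1] holders={T5}
Step 8: signal(T5) -> count=0 queue=[T1] holders={T2}
Step 9: signal(T2) -> count=0 queue=[] holders={T1}
Final holders: {T1} -> T4 not in holders

Answer: no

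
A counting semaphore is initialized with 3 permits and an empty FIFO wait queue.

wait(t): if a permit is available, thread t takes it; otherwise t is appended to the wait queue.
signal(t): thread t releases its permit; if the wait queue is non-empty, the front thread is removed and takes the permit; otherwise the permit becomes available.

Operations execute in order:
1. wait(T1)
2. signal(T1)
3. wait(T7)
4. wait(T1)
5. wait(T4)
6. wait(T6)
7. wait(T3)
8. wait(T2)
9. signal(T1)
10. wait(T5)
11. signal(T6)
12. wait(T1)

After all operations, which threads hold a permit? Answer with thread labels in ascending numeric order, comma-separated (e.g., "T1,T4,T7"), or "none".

Answer: T3,T4,T7

Derivation:
Step 1: wait(T1) -> count=2 queue=[] holders={T1}
Step 2: signal(T1) -> count=3 queue=[] holders={none}
Step 3: wait(T7) -> count=2 queue=[] holders={T7}
Step 4: wait(T1) -> count=1 queue=[] holders={T1,T7}
Step 5: wait(T4) -> count=0 queue=[] holders={T1,T4,T7}
Step 6: wait(T6) -> count=0 queue=[T6] holders={T1,T4,T7}
Step 7: wait(T3) -> count=0 queue=[T6,T3] holders={T1,T4,T7}
Step 8: wait(T2) -> count=0 queue=[T6,T3,T2] holders={T1,T4,T7}
Step 9: signal(T1) -> count=0 queue=[T3,T2] holders={T4,T6,T7}
Step 10: wait(T5) -> count=0 queue=[T3,T2,T5] holders={T4,T6,T7}
Step 11: signal(T6) -> count=0 queue=[T2,T5] holders={T3,T4,T7}
Step 12: wait(T1) -> count=0 queue=[T2,T5,T1] holders={T3,T4,T7}
Final holders: T3,T4,T7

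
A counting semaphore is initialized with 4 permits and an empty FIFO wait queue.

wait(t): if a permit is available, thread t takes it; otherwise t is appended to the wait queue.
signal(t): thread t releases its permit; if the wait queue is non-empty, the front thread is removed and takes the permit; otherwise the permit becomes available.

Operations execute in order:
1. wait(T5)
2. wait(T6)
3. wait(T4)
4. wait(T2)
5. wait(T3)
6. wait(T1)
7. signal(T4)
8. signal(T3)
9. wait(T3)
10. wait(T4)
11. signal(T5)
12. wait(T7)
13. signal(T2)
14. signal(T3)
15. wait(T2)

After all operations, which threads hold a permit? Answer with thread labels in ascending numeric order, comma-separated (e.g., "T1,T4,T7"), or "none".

Step 1: wait(T5) -> count=3 queue=[] holders={T5}
Step 2: wait(T6) -> count=2 queue=[] holders={T5,T6}
Step 3: wait(T4) -> count=1 queue=[] holders={T4,T5,T6}
Step 4: wait(T2) -> count=0 queue=[] holders={T2,T4,T5,T6}
Step 5: wait(T3) -> count=0 queue=[T3] holders={T2,T4,T5,T6}
Step 6: wait(T1) -> count=0 queue=[T3,T1] holders={T2,T4,T5,T6}
Step 7: signal(T4) -> count=0 queue=[T1] holders={T2,T3,T5,T6}
Step 8: signal(T3) -> count=0 queue=[] holders={T1,T2,T5,T6}
Step 9: wait(T3) -> count=0 queue=[T3] holders={T1,T2,T5,T6}
Step 10: wait(T4) -> count=0 queue=[T3,T4] holders={T1,T2,T5,T6}
Step 11: signal(T5) -> count=0 queue=[T4] holders={T1,T2,T3,T6}
Step 12: wait(T7) -> count=0 queue=[T4,T7] holders={T1,T2,T3,T6}
Step 13: signal(T2) -> count=0 queue=[T7] holders={T1,T3,T4,T6}
Step 14: signal(T3) -> count=0 queue=[] holders={T1,T4,T6,T7}
Step 15: wait(T2) -> count=0 queue=[T2] holders={T1,T4,T6,T7}
Final holders: T1,T4,T6,T7

Answer: T1,T4,T6,T7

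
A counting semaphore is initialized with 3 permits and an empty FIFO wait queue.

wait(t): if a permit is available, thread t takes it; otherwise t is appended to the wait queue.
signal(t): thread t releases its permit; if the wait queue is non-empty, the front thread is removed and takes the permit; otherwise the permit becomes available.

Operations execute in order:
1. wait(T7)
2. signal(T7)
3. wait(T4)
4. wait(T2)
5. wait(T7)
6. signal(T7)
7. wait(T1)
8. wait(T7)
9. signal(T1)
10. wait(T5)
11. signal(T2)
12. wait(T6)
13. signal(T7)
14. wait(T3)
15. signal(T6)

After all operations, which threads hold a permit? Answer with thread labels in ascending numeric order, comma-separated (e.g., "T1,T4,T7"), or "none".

Answer: T3,T4,T5

Derivation:
Step 1: wait(T7) -> count=2 queue=[] holders={T7}
Step 2: signal(T7) -> count=3 queue=[] holders={none}
Step 3: wait(T4) -> count=2 queue=[] holders={T4}
Step 4: wait(T2) -> count=1 queue=[] holders={T2,T4}
Step 5: wait(T7) -> count=0 queue=[] holders={T2,T4,T7}
Step 6: signal(T7) -> count=1 queue=[] holders={T2,T4}
Step 7: wait(T1) -> count=0 queue=[] holders={T1,T2,T4}
Step 8: wait(T7) -> count=0 queue=[T7] holders={T1,T2,T4}
Step 9: signal(T1) -> count=0 queue=[] holders={T2,T4,T7}
Step 10: wait(T5) -> count=0 queue=[T5] holders={T2,T4,T7}
Step 11: signal(T2) -> count=0 queue=[] holders={T4,T5,T7}
Step 12: wait(T6) -> count=0 queue=[T6] holders={T4,T5,T7}
Step 13: signal(T7) -> count=0 queue=[] holders={T4,T5,T6}
Step 14: wait(T3) -> count=0 queue=[T3] holders={T4,T5,T6}
Step 15: signal(T6) -> count=0 queue=[] holders={T3,T4,T5}
Final holders: T3,T4,T5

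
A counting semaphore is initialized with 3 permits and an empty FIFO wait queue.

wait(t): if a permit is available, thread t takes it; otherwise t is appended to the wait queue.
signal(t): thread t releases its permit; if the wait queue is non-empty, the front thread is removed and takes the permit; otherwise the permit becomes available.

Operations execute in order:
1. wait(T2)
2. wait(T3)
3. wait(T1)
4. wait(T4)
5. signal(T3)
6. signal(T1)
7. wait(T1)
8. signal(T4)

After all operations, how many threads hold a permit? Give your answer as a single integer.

Answer: 2

Derivation:
Step 1: wait(T2) -> count=2 queue=[] holders={T2}
Step 2: wait(T3) -> count=1 queue=[] holders={T2,T3}
Step 3: wait(T1) -> count=0 queue=[] holders={T1,T2,T3}
Step 4: wait(T4) -> count=0 queue=[T4] holders={T1,T2,T3}
Step 5: signal(T3) -> count=0 queue=[] holders={T1,T2,T4}
Step 6: signal(T1) -> count=1 queue=[] holders={T2,T4}
Step 7: wait(T1) -> count=0 queue=[] holders={T1,T2,T4}
Step 8: signal(T4) -> count=1 queue=[] holders={T1,T2}
Final holders: {T1,T2} -> 2 thread(s)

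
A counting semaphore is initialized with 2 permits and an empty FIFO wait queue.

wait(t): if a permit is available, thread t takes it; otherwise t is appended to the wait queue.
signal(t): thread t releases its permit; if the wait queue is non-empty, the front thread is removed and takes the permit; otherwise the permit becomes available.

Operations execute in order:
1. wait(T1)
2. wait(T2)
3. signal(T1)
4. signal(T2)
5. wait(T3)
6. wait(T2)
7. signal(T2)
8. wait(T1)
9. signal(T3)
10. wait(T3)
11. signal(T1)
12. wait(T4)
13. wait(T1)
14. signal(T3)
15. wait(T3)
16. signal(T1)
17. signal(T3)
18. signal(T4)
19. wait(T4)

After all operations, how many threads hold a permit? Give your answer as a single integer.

Step 1: wait(T1) -> count=1 queue=[] holders={T1}
Step 2: wait(T2) -> count=0 queue=[] holders={T1,T2}
Step 3: signal(T1) -> count=1 queue=[] holders={T2}
Step 4: signal(T2) -> count=2 queue=[] holders={none}
Step 5: wait(T3) -> count=1 queue=[] holders={T3}
Step 6: wait(T2) -> count=0 queue=[] holders={T2,T3}
Step 7: signal(T2) -> count=1 queue=[] holders={T3}
Step 8: wait(T1) -> count=0 queue=[] holders={T1,T3}
Step 9: signal(T3) -> count=1 queue=[] holders={T1}
Step 10: wait(T3) -> count=0 queue=[] holders={T1,T3}
Step 11: signal(T1) -> count=1 queue=[] holders={T3}
Step 12: wait(T4) -> count=0 queue=[] holders={T3,T4}
Step 13: wait(T1) -> count=0 queue=[T1] holders={T3,T4}
Step 14: signal(T3) -> count=0 queue=[] holders={T1,T4}
Step 15: wait(T3) -> count=0 queue=[T3] holders={T1,T4}
Step 16: signal(T1) -> count=0 queue=[] holders={T3,T4}
Step 17: signal(T3) -> count=1 queue=[] holders={T4}
Step 18: signal(T4) -> count=2 queue=[] holders={none}
Step 19: wait(T4) -> count=1 queue=[] holders={T4}
Final holders: {T4} -> 1 thread(s)

Answer: 1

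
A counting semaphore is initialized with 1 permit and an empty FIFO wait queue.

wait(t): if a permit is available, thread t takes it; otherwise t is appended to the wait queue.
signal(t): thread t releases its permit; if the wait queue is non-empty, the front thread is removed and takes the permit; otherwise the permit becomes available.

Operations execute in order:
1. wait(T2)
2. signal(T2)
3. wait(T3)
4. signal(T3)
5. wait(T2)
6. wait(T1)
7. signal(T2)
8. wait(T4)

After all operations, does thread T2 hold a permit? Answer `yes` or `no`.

Answer: no

Derivation:
Step 1: wait(T2) -> count=0 queue=[] holders={T2}
Step 2: signal(T2) -> count=1 queue=[] holders={none}
Step 3: wait(T3) -> count=0 queue=[] holders={T3}
Step 4: signal(T3) -> count=1 queue=[] holders={none}
Step 5: wait(T2) -> count=0 queue=[] holders={T2}
Step 6: wait(T1) -> count=0 queue=[T1] holders={T2}
Step 7: signal(T2) -> count=0 queue=[] holders={T1}
Step 8: wait(T4) -> count=0 queue=[T4] holders={T1}
Final holders: {T1} -> T2 not in holders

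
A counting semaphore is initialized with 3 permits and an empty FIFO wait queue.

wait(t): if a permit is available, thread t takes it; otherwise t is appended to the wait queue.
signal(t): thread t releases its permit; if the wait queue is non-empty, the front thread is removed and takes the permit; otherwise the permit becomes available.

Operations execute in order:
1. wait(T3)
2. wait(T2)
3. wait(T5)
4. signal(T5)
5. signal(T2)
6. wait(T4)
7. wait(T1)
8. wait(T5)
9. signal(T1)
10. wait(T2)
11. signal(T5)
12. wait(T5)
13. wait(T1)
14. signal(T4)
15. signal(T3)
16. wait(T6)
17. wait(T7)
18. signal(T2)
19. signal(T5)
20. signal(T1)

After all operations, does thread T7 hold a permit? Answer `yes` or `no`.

Step 1: wait(T3) -> count=2 queue=[] holders={T3}
Step 2: wait(T2) -> count=1 queue=[] holders={T2,T3}
Step 3: wait(T5) -> count=0 queue=[] holders={T2,T3,T5}
Step 4: signal(T5) -> count=1 queue=[] holders={T2,T3}
Step 5: signal(T2) -> count=2 queue=[] holders={T3}
Step 6: wait(T4) -> count=1 queue=[] holders={T3,T4}
Step 7: wait(T1) -> count=0 queue=[] holders={T1,T3,T4}
Step 8: wait(T5) -> count=0 queue=[T5] holders={T1,T3,T4}
Step 9: signal(T1) -> count=0 queue=[] holders={T3,T4,T5}
Step 10: wait(T2) -> count=0 queue=[T2] holders={T3,T4,T5}
Step 11: signal(T5) -> count=0 queue=[] holders={T2,T3,T4}
Step 12: wait(T5) -> count=0 queue=[T5] holders={T2,T3,T4}
Step 13: wait(T1) -> count=0 queue=[T5,T1] holders={T2,T3,T4}
Step 14: signal(T4) -> count=0 queue=[T1] holders={T2,T3,T5}
Step 15: signal(T3) -> count=0 queue=[] holders={T1,T2,T5}
Step 16: wait(T6) -> count=0 queue=[T6] holders={T1,T2,T5}
Step 17: wait(T7) -> count=0 queue=[T6,T7] holders={T1,T2,T5}
Step 18: signal(T2) -> count=0 queue=[T7] holders={T1,T5,T6}
Step 19: signal(T5) -> count=0 queue=[] holders={T1,T6,T7}
Step 20: signal(T1) -> count=1 queue=[] holders={T6,T7}
Final holders: {T6,T7} -> T7 in holders

Answer: yes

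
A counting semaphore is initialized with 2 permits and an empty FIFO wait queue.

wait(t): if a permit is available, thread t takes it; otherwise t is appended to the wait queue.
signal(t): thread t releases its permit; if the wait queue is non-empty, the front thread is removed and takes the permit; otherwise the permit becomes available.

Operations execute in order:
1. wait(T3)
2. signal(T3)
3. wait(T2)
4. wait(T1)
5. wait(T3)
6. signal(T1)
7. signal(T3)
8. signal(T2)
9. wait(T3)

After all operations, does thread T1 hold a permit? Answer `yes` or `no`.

Step 1: wait(T3) -> count=1 queue=[] holders={T3}
Step 2: signal(T3) -> count=2 queue=[] holders={none}
Step 3: wait(T2) -> count=1 queue=[] holders={T2}
Step 4: wait(T1) -> count=0 queue=[] holders={T1,T2}
Step 5: wait(T3) -> count=0 queue=[T3] holders={T1,T2}
Step 6: signal(T1) -> count=0 queue=[] holders={T2,T3}
Step 7: signal(T3) -> count=1 queue=[] holders={T2}
Step 8: signal(T2) -> count=2 queue=[] holders={none}
Step 9: wait(T3) -> count=1 queue=[] holders={T3}
Final holders: {T3} -> T1 not in holders

Answer: no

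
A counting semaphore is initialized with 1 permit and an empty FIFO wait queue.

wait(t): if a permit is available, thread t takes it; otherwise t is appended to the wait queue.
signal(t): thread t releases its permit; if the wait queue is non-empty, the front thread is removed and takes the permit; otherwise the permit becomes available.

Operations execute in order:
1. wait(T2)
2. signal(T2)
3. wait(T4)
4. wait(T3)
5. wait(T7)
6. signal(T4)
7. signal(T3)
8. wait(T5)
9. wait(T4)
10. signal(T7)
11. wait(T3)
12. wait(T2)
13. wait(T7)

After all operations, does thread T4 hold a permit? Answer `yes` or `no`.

Answer: no

Derivation:
Step 1: wait(T2) -> count=0 queue=[] holders={T2}
Step 2: signal(T2) -> count=1 queue=[] holders={none}
Step 3: wait(T4) -> count=0 queue=[] holders={T4}
Step 4: wait(T3) -> count=0 queue=[T3] holders={T4}
Step 5: wait(T7) -> count=0 queue=[T3,T7] holders={T4}
Step 6: signal(T4) -> count=0 queue=[T7] holders={T3}
Step 7: signal(T3) -> count=0 queue=[] holders={T7}
Step 8: wait(T5) -> count=0 queue=[T5] holders={T7}
Step 9: wait(T4) -> count=0 queue=[T5,T4] holders={T7}
Step 10: signal(T7) -> count=0 queue=[T4] holders={T5}
Step 11: wait(T3) -> count=0 queue=[T4,T3] holders={T5}
Step 12: wait(T2) -> count=0 queue=[T4,T3,T2] holders={T5}
Step 13: wait(T7) -> count=0 queue=[T4,T3,T2,T7] holders={T5}
Final holders: {T5} -> T4 not in holders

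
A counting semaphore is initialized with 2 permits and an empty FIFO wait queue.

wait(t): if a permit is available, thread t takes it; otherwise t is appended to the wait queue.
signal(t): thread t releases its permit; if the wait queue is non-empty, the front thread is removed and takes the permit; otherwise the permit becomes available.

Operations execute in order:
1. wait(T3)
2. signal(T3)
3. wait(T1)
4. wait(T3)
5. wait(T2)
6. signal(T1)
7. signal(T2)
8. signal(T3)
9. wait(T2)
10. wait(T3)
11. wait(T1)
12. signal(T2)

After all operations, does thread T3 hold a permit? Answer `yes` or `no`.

Step 1: wait(T3) -> count=1 queue=[] holders={T3}
Step 2: signal(T3) -> count=2 queue=[] holders={none}
Step 3: wait(T1) -> count=1 queue=[] holders={T1}
Step 4: wait(T3) -> count=0 queue=[] holders={T1,T3}
Step 5: wait(T2) -> count=0 queue=[T2] holders={T1,T3}
Step 6: signal(T1) -> count=0 queue=[] holders={T2,T3}
Step 7: signal(T2) -> count=1 queue=[] holders={T3}
Step 8: signal(T3) -> count=2 queue=[] holders={none}
Step 9: wait(T2) -> count=1 queue=[] holders={T2}
Step 10: wait(T3) -> count=0 queue=[] holders={T2,T3}
Step 11: wait(T1) -> count=0 queue=[T1] holders={T2,T3}
Step 12: signal(T2) -> count=0 queue=[] holders={T1,T3}
Final holders: {T1,T3} -> T3 in holders

Answer: yes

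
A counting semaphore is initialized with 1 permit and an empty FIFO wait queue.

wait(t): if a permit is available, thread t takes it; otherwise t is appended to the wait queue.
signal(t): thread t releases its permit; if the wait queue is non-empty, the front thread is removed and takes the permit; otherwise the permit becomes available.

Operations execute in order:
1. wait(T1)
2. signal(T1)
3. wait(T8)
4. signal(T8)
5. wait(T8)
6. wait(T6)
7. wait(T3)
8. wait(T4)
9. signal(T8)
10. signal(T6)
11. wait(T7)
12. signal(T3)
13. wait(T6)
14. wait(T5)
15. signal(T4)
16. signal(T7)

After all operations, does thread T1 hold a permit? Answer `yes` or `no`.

Answer: no

Derivation:
Step 1: wait(T1) -> count=0 queue=[] holders={T1}
Step 2: signal(T1) -> count=1 queue=[] holders={none}
Step 3: wait(T8) -> count=0 queue=[] holders={T8}
Step 4: signal(T8) -> count=1 queue=[] holders={none}
Step 5: wait(T8) -> count=0 queue=[] holders={T8}
Step 6: wait(T6) -> count=0 queue=[T6] holders={T8}
Step 7: wait(T3) -> count=0 queue=[T6,T3] holders={T8}
Step 8: wait(T4) -> count=0 queue=[T6,T3,T4] holders={T8}
Step 9: signal(T8) -> count=0 queue=[T3,T4] holders={T6}
Step 10: signal(T6) -> count=0 queue=[T4] holders={T3}
Step 11: wait(T7) -> count=0 queue=[T4,T7] holders={T3}
Step 12: signal(T3) -> count=0 queue=[T7] holders={T4}
Step 13: wait(T6) -> count=0 queue=[T7,T6] holders={T4}
Step 14: wait(T5) -> count=0 queue=[T7,T6,T5] holders={T4}
Step 15: signal(T4) -> count=0 queue=[T6,T5] holders={T7}
Step 16: signal(T7) -> count=0 queue=[T5] holders={T6}
Final holders: {T6} -> T1 not in holders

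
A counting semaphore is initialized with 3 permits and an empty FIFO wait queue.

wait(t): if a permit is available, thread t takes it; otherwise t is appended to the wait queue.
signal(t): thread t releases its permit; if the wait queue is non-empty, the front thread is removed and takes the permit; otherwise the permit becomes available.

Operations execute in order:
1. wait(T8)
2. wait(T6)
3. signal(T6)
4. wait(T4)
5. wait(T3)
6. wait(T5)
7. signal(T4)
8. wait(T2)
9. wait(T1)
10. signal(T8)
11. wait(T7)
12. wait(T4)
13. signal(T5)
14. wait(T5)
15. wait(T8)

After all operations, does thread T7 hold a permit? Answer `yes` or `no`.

Step 1: wait(T8) -> count=2 queue=[] holders={T8}
Step 2: wait(T6) -> count=1 queue=[] holders={T6,T8}
Step 3: signal(T6) -> count=2 queue=[] holders={T8}
Step 4: wait(T4) -> count=1 queue=[] holders={T4,T8}
Step 5: wait(T3) -> count=0 queue=[] holders={T3,T4,T8}
Step 6: wait(T5) -> count=0 queue=[T5] holders={T3,T4,T8}
Step 7: signal(T4) -> count=0 queue=[] holders={T3,T5,T8}
Step 8: wait(T2) -> count=0 queue=[T2] holders={T3,T5,T8}
Step 9: wait(T1) -> count=0 queue=[T2,T1] holders={T3,T5,T8}
Step 10: signal(T8) -> count=0 queue=[T1] holders={T2,T3,T5}
Step 11: wait(T7) -> count=0 queue=[T1,T7] holders={T2,T3,T5}
Step 12: wait(T4) -> count=0 queue=[T1,T7,T4] holders={T2,T3,T5}
Step 13: signal(T5) -> count=0 queue=[T7,T4] holders={T1,T2,T3}
Step 14: wait(T5) -> count=0 queue=[T7,T4,T5] holders={T1,T2,T3}
Step 15: wait(T8) -> count=0 queue=[T7,T4,T5,T8] holders={T1,T2,T3}
Final holders: {T1,T2,T3} -> T7 not in holders

Answer: no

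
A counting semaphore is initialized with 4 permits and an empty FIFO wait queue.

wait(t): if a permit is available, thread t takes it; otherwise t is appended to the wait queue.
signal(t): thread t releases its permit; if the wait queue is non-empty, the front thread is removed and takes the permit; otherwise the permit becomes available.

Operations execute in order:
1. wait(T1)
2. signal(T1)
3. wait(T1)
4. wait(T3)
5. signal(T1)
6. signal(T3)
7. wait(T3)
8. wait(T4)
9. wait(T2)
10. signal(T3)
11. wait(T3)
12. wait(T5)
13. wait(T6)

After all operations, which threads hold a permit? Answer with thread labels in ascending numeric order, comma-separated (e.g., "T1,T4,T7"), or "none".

Answer: T2,T3,T4,T5

Derivation:
Step 1: wait(T1) -> count=3 queue=[] holders={T1}
Step 2: signal(T1) -> count=4 queue=[] holders={none}
Step 3: wait(T1) -> count=3 queue=[] holders={T1}
Step 4: wait(T3) -> count=2 queue=[] holders={T1,T3}
Step 5: signal(T1) -> count=3 queue=[] holders={T3}
Step 6: signal(T3) -> count=4 queue=[] holders={none}
Step 7: wait(T3) -> count=3 queue=[] holders={T3}
Step 8: wait(T4) -> count=2 queue=[] holders={T3,T4}
Step 9: wait(T2) -> count=1 queue=[] holders={T2,T3,T4}
Step 10: signal(T3) -> count=2 queue=[] holders={T2,T4}
Step 11: wait(T3) -> count=1 queue=[] holders={T2,T3,T4}
Step 12: wait(T5) -> count=0 queue=[] holders={T2,T3,T4,T5}
Step 13: wait(T6) -> count=0 queue=[T6] holders={T2,T3,T4,T5}
Final holders: T2,T3,T4,T5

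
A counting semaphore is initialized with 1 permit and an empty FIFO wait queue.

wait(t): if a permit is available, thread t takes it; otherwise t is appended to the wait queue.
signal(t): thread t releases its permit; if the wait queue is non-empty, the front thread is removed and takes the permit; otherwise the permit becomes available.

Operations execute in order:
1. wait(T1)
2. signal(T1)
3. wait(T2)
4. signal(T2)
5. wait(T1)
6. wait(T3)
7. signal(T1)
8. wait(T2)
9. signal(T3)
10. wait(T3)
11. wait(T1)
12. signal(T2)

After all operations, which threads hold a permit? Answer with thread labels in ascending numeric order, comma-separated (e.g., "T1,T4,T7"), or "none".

Step 1: wait(T1) -> count=0 queue=[] holders={T1}
Step 2: signal(T1) -> count=1 queue=[] holders={none}
Step 3: wait(T2) -> count=0 queue=[] holders={T2}
Step 4: signal(T2) -> count=1 queue=[] holders={none}
Step 5: wait(T1) -> count=0 queue=[] holders={T1}
Step 6: wait(T3) -> count=0 queue=[T3] holders={T1}
Step 7: signal(T1) -> count=0 queue=[] holders={T3}
Step 8: wait(T2) -> count=0 queue=[T2] holders={T3}
Step 9: signal(T3) -> count=0 queue=[] holders={T2}
Step 10: wait(T3) -> count=0 queue=[T3] holders={T2}
Step 11: wait(T1) -> count=0 queue=[T3,T1] holders={T2}
Step 12: signal(T2) -> count=0 queue=[T1] holders={T3}
Final holders: T3

Answer: T3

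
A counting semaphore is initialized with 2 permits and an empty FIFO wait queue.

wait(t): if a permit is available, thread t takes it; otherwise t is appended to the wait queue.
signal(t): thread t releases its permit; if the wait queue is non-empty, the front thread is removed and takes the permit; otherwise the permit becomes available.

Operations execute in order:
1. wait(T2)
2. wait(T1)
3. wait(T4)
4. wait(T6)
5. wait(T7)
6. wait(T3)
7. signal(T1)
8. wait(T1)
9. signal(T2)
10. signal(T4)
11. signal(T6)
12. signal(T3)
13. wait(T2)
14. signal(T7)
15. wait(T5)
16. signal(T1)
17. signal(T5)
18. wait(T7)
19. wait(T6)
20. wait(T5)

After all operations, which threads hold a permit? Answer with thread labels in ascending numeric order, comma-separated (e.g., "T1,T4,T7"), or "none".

Step 1: wait(T2) -> count=1 queue=[] holders={T2}
Step 2: wait(T1) -> count=0 queue=[] holders={T1,T2}
Step 3: wait(T4) -> count=0 queue=[T4] holders={T1,T2}
Step 4: wait(T6) -> count=0 queue=[T4,T6] holders={T1,T2}
Step 5: wait(T7) -> count=0 queue=[T4,T6,T7] holders={T1,T2}
Step 6: wait(T3) -> count=0 queue=[T4,T6,T7,T3] holders={T1,T2}
Step 7: signal(T1) -> count=0 queue=[T6,T7,T3] holders={T2,T4}
Step 8: wait(T1) -> count=0 queue=[T6,T7,T3,T1] holders={T2,T4}
Step 9: signal(T2) -> count=0 queue=[T7,T3,T1] holders={T4,T6}
Step 10: signal(T4) -> count=0 queue=[T3,T1] holders={T6,T7}
Step 11: signal(T6) -> count=0 queue=[T1] holders={T3,T7}
Step 12: signal(T3) -> count=0 queue=[] holders={T1,T7}
Step 13: wait(T2) -> count=0 queue=[T2] holders={T1,T7}
Step 14: signal(T7) -> count=0 queue=[] holders={T1,T2}
Step 15: wait(T5) -> count=0 queue=[T5] holders={T1,T2}
Step 16: signal(T1) -> count=0 queue=[] holders={T2,T5}
Step 17: signal(T5) -> count=1 queue=[] holders={T2}
Step 18: wait(T7) -> count=0 queue=[] holders={T2,T7}
Step 19: wait(T6) -> count=0 queue=[T6] holders={T2,T7}
Step 20: wait(T5) -> count=0 queue=[T6,T5] holders={T2,T7}
Final holders: T2,T7

Answer: T2,T7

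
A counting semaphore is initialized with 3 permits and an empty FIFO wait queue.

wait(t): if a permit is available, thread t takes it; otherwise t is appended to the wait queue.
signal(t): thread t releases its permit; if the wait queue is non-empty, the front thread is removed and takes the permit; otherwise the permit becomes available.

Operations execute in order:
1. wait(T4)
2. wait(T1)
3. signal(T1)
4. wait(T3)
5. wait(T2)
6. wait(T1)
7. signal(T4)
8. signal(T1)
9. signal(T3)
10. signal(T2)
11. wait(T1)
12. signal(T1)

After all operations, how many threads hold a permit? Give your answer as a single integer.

Step 1: wait(T4) -> count=2 queue=[] holders={T4}
Step 2: wait(T1) -> count=1 queue=[] holders={T1,T4}
Step 3: signal(T1) -> count=2 queue=[] holders={T4}
Step 4: wait(T3) -> count=1 queue=[] holders={T3,T4}
Step 5: wait(T2) -> count=0 queue=[] holders={T2,T3,T4}
Step 6: wait(T1) -> count=0 queue=[T1] holders={T2,T3,T4}
Step 7: signal(T4) -> count=0 queue=[] holders={T1,T2,T3}
Step 8: signal(T1) -> count=1 queue=[] holders={T2,T3}
Step 9: signal(T3) -> count=2 queue=[] holders={T2}
Step 10: signal(T2) -> count=3 queue=[] holders={none}
Step 11: wait(T1) -> count=2 queue=[] holders={T1}
Step 12: signal(T1) -> count=3 queue=[] holders={none}
Final holders: {none} -> 0 thread(s)

Answer: 0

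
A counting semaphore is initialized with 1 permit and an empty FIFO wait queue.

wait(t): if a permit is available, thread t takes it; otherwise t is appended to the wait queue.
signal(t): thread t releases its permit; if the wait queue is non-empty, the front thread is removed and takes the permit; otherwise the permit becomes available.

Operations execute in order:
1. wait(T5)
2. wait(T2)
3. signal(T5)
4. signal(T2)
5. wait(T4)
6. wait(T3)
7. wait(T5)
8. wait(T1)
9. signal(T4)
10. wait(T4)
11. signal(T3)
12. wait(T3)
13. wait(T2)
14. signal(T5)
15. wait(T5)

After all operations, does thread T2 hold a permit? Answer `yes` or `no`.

Step 1: wait(T5) -> count=0 queue=[] holders={T5}
Step 2: wait(T2) -> count=0 queue=[T2] holders={T5}
Step 3: signal(T5) -> count=0 queue=[] holders={T2}
Step 4: signal(T2) -> count=1 queue=[] holders={none}
Step 5: wait(T4) -> count=0 queue=[] holders={T4}
Step 6: wait(T3) -> count=0 queue=[T3] holders={T4}
Step 7: wait(T5) -> count=0 queue=[T3,T5] holders={T4}
Step 8: wait(T1) -> count=0 queue=[T3,T5,T1] holders={T4}
Step 9: signal(T4) -> count=0 queue=[T5,T1] holders={T3}
Step 10: wait(T4) -> count=0 queue=[T5,T1,T4] holders={T3}
Step 11: signal(T3) -> count=0 queue=[T1,T4] holders={T5}
Step 12: wait(T3) -> count=0 queue=[T1,T4,T3] holders={T5}
Step 13: wait(T2) -> count=0 queue=[T1,T4,T3,T2] holders={T5}
Step 14: signal(T5) -> count=0 queue=[T4,T3,T2] holders={T1}
Step 15: wait(T5) -> count=0 queue=[T4,T3,T2,T5] holders={T1}
Final holders: {T1} -> T2 not in holders

Answer: no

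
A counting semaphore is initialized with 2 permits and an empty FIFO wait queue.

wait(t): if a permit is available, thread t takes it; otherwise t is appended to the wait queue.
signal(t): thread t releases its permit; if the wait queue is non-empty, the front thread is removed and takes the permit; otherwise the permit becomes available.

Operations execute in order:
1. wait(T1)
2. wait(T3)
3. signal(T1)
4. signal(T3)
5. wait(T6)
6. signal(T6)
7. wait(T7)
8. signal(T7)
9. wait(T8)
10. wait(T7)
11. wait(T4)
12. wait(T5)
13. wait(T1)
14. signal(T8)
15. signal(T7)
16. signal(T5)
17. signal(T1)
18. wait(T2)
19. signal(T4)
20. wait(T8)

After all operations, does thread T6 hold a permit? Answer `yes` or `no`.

Step 1: wait(T1) -> count=1 queue=[] holders={T1}
Step 2: wait(T3) -> count=0 queue=[] holders={T1,T3}
Step 3: signal(T1) -> count=1 queue=[] holders={T3}
Step 4: signal(T3) -> count=2 queue=[] holders={none}
Step 5: wait(T6) -> count=1 queue=[] holders={T6}
Step 6: signal(T6) -> count=2 queue=[] holders={none}
Step 7: wait(T7) -> count=1 queue=[] holders={T7}
Step 8: signal(T7) -> count=2 queue=[] holders={none}
Step 9: wait(T8) -> count=1 queue=[] holders={T8}
Step 10: wait(T7) -> count=0 queue=[] holders={T7,T8}
Step 11: wait(T4) -> count=0 queue=[T4] holders={T7,T8}
Step 12: wait(T5) -> count=0 queue=[T4,T5] holders={T7,T8}
Step 13: wait(T1) -> count=0 queue=[T4,T5,T1] holders={T7,T8}
Step 14: signal(T8) -> count=0 queue=[T5,T1] holders={T4,T7}
Step 15: signal(T7) -> count=0 queue=[T1] holders={T4,T5}
Step 16: signal(T5) -> count=0 queue=[] holders={T1,T4}
Step 17: signal(T1) -> count=1 queue=[] holders={T4}
Step 18: wait(T2) -> count=0 queue=[] holders={T2,T4}
Step 19: signal(T4) -> count=1 queue=[] holders={T2}
Step 20: wait(T8) -> count=0 queue=[] holders={T2,T8}
Final holders: {T2,T8} -> T6 not in holders

Answer: no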